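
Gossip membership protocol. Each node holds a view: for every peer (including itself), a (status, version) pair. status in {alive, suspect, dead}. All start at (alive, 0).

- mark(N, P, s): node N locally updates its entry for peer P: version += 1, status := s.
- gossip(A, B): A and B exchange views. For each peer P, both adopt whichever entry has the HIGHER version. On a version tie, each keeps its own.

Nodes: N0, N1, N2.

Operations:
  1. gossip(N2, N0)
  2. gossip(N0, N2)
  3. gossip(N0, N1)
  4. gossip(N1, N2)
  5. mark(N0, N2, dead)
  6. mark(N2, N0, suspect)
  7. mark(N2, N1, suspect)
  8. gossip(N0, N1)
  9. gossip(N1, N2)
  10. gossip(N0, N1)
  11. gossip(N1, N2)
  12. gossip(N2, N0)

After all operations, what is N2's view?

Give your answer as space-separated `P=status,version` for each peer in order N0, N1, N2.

Answer: N0=suspect,1 N1=suspect,1 N2=dead,1

Derivation:
Op 1: gossip N2<->N0 -> N2.N0=(alive,v0) N2.N1=(alive,v0) N2.N2=(alive,v0) | N0.N0=(alive,v0) N0.N1=(alive,v0) N0.N2=(alive,v0)
Op 2: gossip N0<->N2 -> N0.N0=(alive,v0) N0.N1=(alive,v0) N0.N2=(alive,v0) | N2.N0=(alive,v0) N2.N1=(alive,v0) N2.N2=(alive,v0)
Op 3: gossip N0<->N1 -> N0.N0=(alive,v0) N0.N1=(alive,v0) N0.N2=(alive,v0) | N1.N0=(alive,v0) N1.N1=(alive,v0) N1.N2=(alive,v0)
Op 4: gossip N1<->N2 -> N1.N0=(alive,v0) N1.N1=(alive,v0) N1.N2=(alive,v0) | N2.N0=(alive,v0) N2.N1=(alive,v0) N2.N2=(alive,v0)
Op 5: N0 marks N2=dead -> (dead,v1)
Op 6: N2 marks N0=suspect -> (suspect,v1)
Op 7: N2 marks N1=suspect -> (suspect,v1)
Op 8: gossip N0<->N1 -> N0.N0=(alive,v0) N0.N1=(alive,v0) N0.N2=(dead,v1) | N1.N0=(alive,v0) N1.N1=(alive,v0) N1.N2=(dead,v1)
Op 9: gossip N1<->N2 -> N1.N0=(suspect,v1) N1.N1=(suspect,v1) N1.N2=(dead,v1) | N2.N0=(suspect,v1) N2.N1=(suspect,v1) N2.N2=(dead,v1)
Op 10: gossip N0<->N1 -> N0.N0=(suspect,v1) N0.N1=(suspect,v1) N0.N2=(dead,v1) | N1.N0=(suspect,v1) N1.N1=(suspect,v1) N1.N2=(dead,v1)
Op 11: gossip N1<->N2 -> N1.N0=(suspect,v1) N1.N1=(suspect,v1) N1.N2=(dead,v1) | N2.N0=(suspect,v1) N2.N1=(suspect,v1) N2.N2=(dead,v1)
Op 12: gossip N2<->N0 -> N2.N0=(suspect,v1) N2.N1=(suspect,v1) N2.N2=(dead,v1) | N0.N0=(suspect,v1) N0.N1=(suspect,v1) N0.N2=(dead,v1)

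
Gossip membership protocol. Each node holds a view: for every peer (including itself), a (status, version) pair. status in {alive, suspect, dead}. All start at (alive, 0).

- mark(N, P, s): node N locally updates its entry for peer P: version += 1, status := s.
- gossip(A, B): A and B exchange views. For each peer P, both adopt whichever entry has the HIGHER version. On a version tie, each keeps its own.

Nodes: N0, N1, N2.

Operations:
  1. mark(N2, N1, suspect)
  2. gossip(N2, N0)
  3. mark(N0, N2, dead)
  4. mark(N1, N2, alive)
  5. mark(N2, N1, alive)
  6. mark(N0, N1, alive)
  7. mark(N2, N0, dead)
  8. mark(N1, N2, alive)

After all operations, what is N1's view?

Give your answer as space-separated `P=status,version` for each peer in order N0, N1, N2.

Answer: N0=alive,0 N1=alive,0 N2=alive,2

Derivation:
Op 1: N2 marks N1=suspect -> (suspect,v1)
Op 2: gossip N2<->N0 -> N2.N0=(alive,v0) N2.N1=(suspect,v1) N2.N2=(alive,v0) | N0.N0=(alive,v0) N0.N1=(suspect,v1) N0.N2=(alive,v0)
Op 3: N0 marks N2=dead -> (dead,v1)
Op 4: N1 marks N2=alive -> (alive,v1)
Op 5: N2 marks N1=alive -> (alive,v2)
Op 6: N0 marks N1=alive -> (alive,v2)
Op 7: N2 marks N0=dead -> (dead,v1)
Op 8: N1 marks N2=alive -> (alive,v2)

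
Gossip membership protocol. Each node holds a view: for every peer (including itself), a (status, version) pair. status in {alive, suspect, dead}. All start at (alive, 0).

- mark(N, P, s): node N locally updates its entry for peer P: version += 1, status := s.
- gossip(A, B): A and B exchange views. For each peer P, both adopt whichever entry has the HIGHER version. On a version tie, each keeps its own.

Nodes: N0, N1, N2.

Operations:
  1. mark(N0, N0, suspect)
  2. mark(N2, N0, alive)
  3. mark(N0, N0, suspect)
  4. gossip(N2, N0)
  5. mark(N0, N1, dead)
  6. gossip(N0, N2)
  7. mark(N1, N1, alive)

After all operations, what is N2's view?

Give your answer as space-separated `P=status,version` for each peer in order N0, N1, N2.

Answer: N0=suspect,2 N1=dead,1 N2=alive,0

Derivation:
Op 1: N0 marks N0=suspect -> (suspect,v1)
Op 2: N2 marks N0=alive -> (alive,v1)
Op 3: N0 marks N0=suspect -> (suspect,v2)
Op 4: gossip N2<->N0 -> N2.N0=(suspect,v2) N2.N1=(alive,v0) N2.N2=(alive,v0) | N0.N0=(suspect,v2) N0.N1=(alive,v0) N0.N2=(alive,v0)
Op 5: N0 marks N1=dead -> (dead,v1)
Op 6: gossip N0<->N2 -> N0.N0=(suspect,v2) N0.N1=(dead,v1) N0.N2=(alive,v0) | N2.N0=(suspect,v2) N2.N1=(dead,v1) N2.N2=(alive,v0)
Op 7: N1 marks N1=alive -> (alive,v1)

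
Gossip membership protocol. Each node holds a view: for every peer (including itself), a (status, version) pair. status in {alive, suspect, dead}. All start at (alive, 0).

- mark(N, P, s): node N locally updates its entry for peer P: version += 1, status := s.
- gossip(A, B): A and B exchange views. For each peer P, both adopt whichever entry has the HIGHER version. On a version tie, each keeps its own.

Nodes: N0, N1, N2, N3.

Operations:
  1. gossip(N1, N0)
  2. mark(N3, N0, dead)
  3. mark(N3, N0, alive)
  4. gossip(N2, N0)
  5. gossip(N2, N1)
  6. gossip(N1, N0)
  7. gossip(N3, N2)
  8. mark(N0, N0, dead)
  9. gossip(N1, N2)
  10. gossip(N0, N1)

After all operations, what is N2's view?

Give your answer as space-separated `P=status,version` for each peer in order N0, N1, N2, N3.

Answer: N0=alive,2 N1=alive,0 N2=alive,0 N3=alive,0

Derivation:
Op 1: gossip N1<->N0 -> N1.N0=(alive,v0) N1.N1=(alive,v0) N1.N2=(alive,v0) N1.N3=(alive,v0) | N0.N0=(alive,v0) N0.N1=(alive,v0) N0.N2=(alive,v0) N0.N3=(alive,v0)
Op 2: N3 marks N0=dead -> (dead,v1)
Op 3: N3 marks N0=alive -> (alive,v2)
Op 4: gossip N2<->N0 -> N2.N0=(alive,v0) N2.N1=(alive,v0) N2.N2=(alive,v0) N2.N3=(alive,v0) | N0.N0=(alive,v0) N0.N1=(alive,v0) N0.N2=(alive,v0) N0.N3=(alive,v0)
Op 5: gossip N2<->N1 -> N2.N0=(alive,v0) N2.N1=(alive,v0) N2.N2=(alive,v0) N2.N3=(alive,v0) | N1.N0=(alive,v0) N1.N1=(alive,v0) N1.N2=(alive,v0) N1.N3=(alive,v0)
Op 6: gossip N1<->N0 -> N1.N0=(alive,v0) N1.N1=(alive,v0) N1.N2=(alive,v0) N1.N3=(alive,v0) | N0.N0=(alive,v0) N0.N1=(alive,v0) N0.N2=(alive,v0) N0.N3=(alive,v0)
Op 7: gossip N3<->N2 -> N3.N0=(alive,v2) N3.N1=(alive,v0) N3.N2=(alive,v0) N3.N3=(alive,v0) | N2.N0=(alive,v2) N2.N1=(alive,v0) N2.N2=(alive,v0) N2.N3=(alive,v0)
Op 8: N0 marks N0=dead -> (dead,v1)
Op 9: gossip N1<->N2 -> N1.N0=(alive,v2) N1.N1=(alive,v0) N1.N2=(alive,v0) N1.N3=(alive,v0) | N2.N0=(alive,v2) N2.N1=(alive,v0) N2.N2=(alive,v0) N2.N3=(alive,v0)
Op 10: gossip N0<->N1 -> N0.N0=(alive,v2) N0.N1=(alive,v0) N0.N2=(alive,v0) N0.N3=(alive,v0) | N1.N0=(alive,v2) N1.N1=(alive,v0) N1.N2=(alive,v0) N1.N3=(alive,v0)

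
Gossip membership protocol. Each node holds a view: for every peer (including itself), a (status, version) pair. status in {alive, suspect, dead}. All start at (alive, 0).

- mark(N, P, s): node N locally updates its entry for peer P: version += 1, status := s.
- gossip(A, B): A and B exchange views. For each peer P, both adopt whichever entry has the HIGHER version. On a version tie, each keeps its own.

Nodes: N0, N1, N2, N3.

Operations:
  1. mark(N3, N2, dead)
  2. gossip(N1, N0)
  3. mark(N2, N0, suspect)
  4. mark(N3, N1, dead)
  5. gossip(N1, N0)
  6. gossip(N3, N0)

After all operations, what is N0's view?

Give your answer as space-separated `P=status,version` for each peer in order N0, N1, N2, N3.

Answer: N0=alive,0 N1=dead,1 N2=dead,1 N3=alive,0

Derivation:
Op 1: N3 marks N2=dead -> (dead,v1)
Op 2: gossip N1<->N0 -> N1.N0=(alive,v0) N1.N1=(alive,v0) N1.N2=(alive,v0) N1.N3=(alive,v0) | N0.N0=(alive,v0) N0.N1=(alive,v0) N0.N2=(alive,v0) N0.N3=(alive,v0)
Op 3: N2 marks N0=suspect -> (suspect,v1)
Op 4: N3 marks N1=dead -> (dead,v1)
Op 5: gossip N1<->N0 -> N1.N0=(alive,v0) N1.N1=(alive,v0) N1.N2=(alive,v0) N1.N3=(alive,v0) | N0.N0=(alive,v0) N0.N1=(alive,v0) N0.N2=(alive,v0) N0.N3=(alive,v0)
Op 6: gossip N3<->N0 -> N3.N0=(alive,v0) N3.N1=(dead,v1) N3.N2=(dead,v1) N3.N3=(alive,v0) | N0.N0=(alive,v0) N0.N1=(dead,v1) N0.N2=(dead,v1) N0.N3=(alive,v0)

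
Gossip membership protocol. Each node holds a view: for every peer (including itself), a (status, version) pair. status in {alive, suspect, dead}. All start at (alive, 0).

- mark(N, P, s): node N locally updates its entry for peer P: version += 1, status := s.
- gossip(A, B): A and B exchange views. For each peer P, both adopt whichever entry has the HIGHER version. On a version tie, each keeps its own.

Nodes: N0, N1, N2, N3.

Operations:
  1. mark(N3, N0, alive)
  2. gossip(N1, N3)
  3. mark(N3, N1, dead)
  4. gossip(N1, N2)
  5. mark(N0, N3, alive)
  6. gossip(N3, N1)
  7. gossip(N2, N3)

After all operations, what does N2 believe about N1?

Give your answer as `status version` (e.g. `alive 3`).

Answer: dead 1

Derivation:
Op 1: N3 marks N0=alive -> (alive,v1)
Op 2: gossip N1<->N3 -> N1.N0=(alive,v1) N1.N1=(alive,v0) N1.N2=(alive,v0) N1.N3=(alive,v0) | N3.N0=(alive,v1) N3.N1=(alive,v0) N3.N2=(alive,v0) N3.N3=(alive,v0)
Op 3: N3 marks N1=dead -> (dead,v1)
Op 4: gossip N1<->N2 -> N1.N0=(alive,v1) N1.N1=(alive,v0) N1.N2=(alive,v0) N1.N3=(alive,v0) | N2.N0=(alive,v1) N2.N1=(alive,v0) N2.N2=(alive,v0) N2.N3=(alive,v0)
Op 5: N0 marks N3=alive -> (alive,v1)
Op 6: gossip N3<->N1 -> N3.N0=(alive,v1) N3.N1=(dead,v1) N3.N2=(alive,v0) N3.N3=(alive,v0) | N1.N0=(alive,v1) N1.N1=(dead,v1) N1.N2=(alive,v0) N1.N3=(alive,v0)
Op 7: gossip N2<->N3 -> N2.N0=(alive,v1) N2.N1=(dead,v1) N2.N2=(alive,v0) N2.N3=(alive,v0) | N3.N0=(alive,v1) N3.N1=(dead,v1) N3.N2=(alive,v0) N3.N3=(alive,v0)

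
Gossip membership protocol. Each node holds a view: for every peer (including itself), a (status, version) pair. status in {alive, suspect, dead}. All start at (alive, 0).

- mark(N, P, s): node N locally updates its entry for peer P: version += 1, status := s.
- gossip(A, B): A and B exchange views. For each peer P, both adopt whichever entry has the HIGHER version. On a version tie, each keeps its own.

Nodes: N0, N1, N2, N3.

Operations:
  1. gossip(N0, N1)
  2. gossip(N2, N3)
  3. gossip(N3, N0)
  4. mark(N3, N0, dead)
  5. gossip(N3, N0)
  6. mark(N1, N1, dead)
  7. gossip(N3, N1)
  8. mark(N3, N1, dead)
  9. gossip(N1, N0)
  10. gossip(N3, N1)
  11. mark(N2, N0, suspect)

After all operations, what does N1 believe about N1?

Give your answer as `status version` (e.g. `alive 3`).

Answer: dead 2

Derivation:
Op 1: gossip N0<->N1 -> N0.N0=(alive,v0) N0.N1=(alive,v0) N0.N2=(alive,v0) N0.N3=(alive,v0) | N1.N0=(alive,v0) N1.N1=(alive,v0) N1.N2=(alive,v0) N1.N3=(alive,v0)
Op 2: gossip N2<->N3 -> N2.N0=(alive,v0) N2.N1=(alive,v0) N2.N2=(alive,v0) N2.N3=(alive,v0) | N3.N0=(alive,v0) N3.N1=(alive,v0) N3.N2=(alive,v0) N3.N3=(alive,v0)
Op 3: gossip N3<->N0 -> N3.N0=(alive,v0) N3.N1=(alive,v0) N3.N2=(alive,v0) N3.N3=(alive,v0) | N0.N0=(alive,v0) N0.N1=(alive,v0) N0.N2=(alive,v0) N0.N3=(alive,v0)
Op 4: N3 marks N0=dead -> (dead,v1)
Op 5: gossip N3<->N0 -> N3.N0=(dead,v1) N3.N1=(alive,v0) N3.N2=(alive,v0) N3.N3=(alive,v0) | N0.N0=(dead,v1) N0.N1=(alive,v0) N0.N2=(alive,v0) N0.N3=(alive,v0)
Op 6: N1 marks N1=dead -> (dead,v1)
Op 7: gossip N3<->N1 -> N3.N0=(dead,v1) N3.N1=(dead,v1) N3.N2=(alive,v0) N3.N3=(alive,v0) | N1.N0=(dead,v1) N1.N1=(dead,v1) N1.N2=(alive,v0) N1.N3=(alive,v0)
Op 8: N3 marks N1=dead -> (dead,v2)
Op 9: gossip N1<->N0 -> N1.N0=(dead,v1) N1.N1=(dead,v1) N1.N2=(alive,v0) N1.N3=(alive,v0) | N0.N0=(dead,v1) N0.N1=(dead,v1) N0.N2=(alive,v0) N0.N3=(alive,v0)
Op 10: gossip N3<->N1 -> N3.N0=(dead,v1) N3.N1=(dead,v2) N3.N2=(alive,v0) N3.N3=(alive,v0) | N1.N0=(dead,v1) N1.N1=(dead,v2) N1.N2=(alive,v0) N1.N3=(alive,v0)
Op 11: N2 marks N0=suspect -> (suspect,v1)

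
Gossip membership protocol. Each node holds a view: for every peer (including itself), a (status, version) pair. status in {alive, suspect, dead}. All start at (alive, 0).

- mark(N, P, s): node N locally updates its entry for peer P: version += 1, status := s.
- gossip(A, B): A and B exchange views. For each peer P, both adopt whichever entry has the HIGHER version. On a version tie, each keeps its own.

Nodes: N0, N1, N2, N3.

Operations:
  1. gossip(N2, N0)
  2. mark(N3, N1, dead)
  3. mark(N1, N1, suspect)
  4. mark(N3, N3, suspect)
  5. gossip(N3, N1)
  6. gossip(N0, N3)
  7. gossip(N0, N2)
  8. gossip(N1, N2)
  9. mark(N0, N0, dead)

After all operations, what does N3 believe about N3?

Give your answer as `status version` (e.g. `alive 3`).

Op 1: gossip N2<->N0 -> N2.N0=(alive,v0) N2.N1=(alive,v0) N2.N2=(alive,v0) N2.N3=(alive,v0) | N0.N0=(alive,v0) N0.N1=(alive,v0) N0.N2=(alive,v0) N0.N3=(alive,v0)
Op 2: N3 marks N1=dead -> (dead,v1)
Op 3: N1 marks N1=suspect -> (suspect,v1)
Op 4: N3 marks N3=suspect -> (suspect,v1)
Op 5: gossip N3<->N1 -> N3.N0=(alive,v0) N3.N1=(dead,v1) N3.N2=(alive,v0) N3.N3=(suspect,v1) | N1.N0=(alive,v0) N1.N1=(suspect,v1) N1.N2=(alive,v0) N1.N3=(suspect,v1)
Op 6: gossip N0<->N3 -> N0.N0=(alive,v0) N0.N1=(dead,v1) N0.N2=(alive,v0) N0.N3=(suspect,v1) | N3.N0=(alive,v0) N3.N1=(dead,v1) N3.N2=(alive,v0) N3.N3=(suspect,v1)
Op 7: gossip N0<->N2 -> N0.N0=(alive,v0) N0.N1=(dead,v1) N0.N2=(alive,v0) N0.N3=(suspect,v1) | N2.N0=(alive,v0) N2.N1=(dead,v1) N2.N2=(alive,v0) N2.N3=(suspect,v1)
Op 8: gossip N1<->N2 -> N1.N0=(alive,v0) N1.N1=(suspect,v1) N1.N2=(alive,v0) N1.N3=(suspect,v1) | N2.N0=(alive,v0) N2.N1=(dead,v1) N2.N2=(alive,v0) N2.N3=(suspect,v1)
Op 9: N0 marks N0=dead -> (dead,v1)

Answer: suspect 1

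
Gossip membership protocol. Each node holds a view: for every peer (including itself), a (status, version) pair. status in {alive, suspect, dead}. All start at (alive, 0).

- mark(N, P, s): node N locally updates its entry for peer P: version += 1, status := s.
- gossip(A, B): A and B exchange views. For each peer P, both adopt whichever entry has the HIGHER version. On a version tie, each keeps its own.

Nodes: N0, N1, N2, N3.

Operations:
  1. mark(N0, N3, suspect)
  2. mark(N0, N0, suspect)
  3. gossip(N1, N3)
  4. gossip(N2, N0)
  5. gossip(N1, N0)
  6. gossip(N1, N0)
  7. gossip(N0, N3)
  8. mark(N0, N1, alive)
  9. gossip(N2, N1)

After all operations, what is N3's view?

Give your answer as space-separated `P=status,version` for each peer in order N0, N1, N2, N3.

Answer: N0=suspect,1 N1=alive,0 N2=alive,0 N3=suspect,1

Derivation:
Op 1: N0 marks N3=suspect -> (suspect,v1)
Op 2: N0 marks N0=suspect -> (suspect,v1)
Op 3: gossip N1<->N3 -> N1.N0=(alive,v0) N1.N1=(alive,v0) N1.N2=(alive,v0) N1.N3=(alive,v0) | N3.N0=(alive,v0) N3.N1=(alive,v0) N3.N2=(alive,v0) N3.N3=(alive,v0)
Op 4: gossip N2<->N0 -> N2.N0=(suspect,v1) N2.N1=(alive,v0) N2.N2=(alive,v0) N2.N3=(suspect,v1) | N0.N0=(suspect,v1) N0.N1=(alive,v0) N0.N2=(alive,v0) N0.N3=(suspect,v1)
Op 5: gossip N1<->N0 -> N1.N0=(suspect,v1) N1.N1=(alive,v0) N1.N2=(alive,v0) N1.N3=(suspect,v1) | N0.N0=(suspect,v1) N0.N1=(alive,v0) N0.N2=(alive,v0) N0.N3=(suspect,v1)
Op 6: gossip N1<->N0 -> N1.N0=(suspect,v1) N1.N1=(alive,v0) N1.N2=(alive,v0) N1.N3=(suspect,v1) | N0.N0=(suspect,v1) N0.N1=(alive,v0) N0.N2=(alive,v0) N0.N3=(suspect,v1)
Op 7: gossip N0<->N3 -> N0.N0=(suspect,v1) N0.N1=(alive,v0) N0.N2=(alive,v0) N0.N3=(suspect,v1) | N3.N0=(suspect,v1) N3.N1=(alive,v0) N3.N2=(alive,v0) N3.N3=(suspect,v1)
Op 8: N0 marks N1=alive -> (alive,v1)
Op 9: gossip N2<->N1 -> N2.N0=(suspect,v1) N2.N1=(alive,v0) N2.N2=(alive,v0) N2.N3=(suspect,v1) | N1.N0=(suspect,v1) N1.N1=(alive,v0) N1.N2=(alive,v0) N1.N3=(suspect,v1)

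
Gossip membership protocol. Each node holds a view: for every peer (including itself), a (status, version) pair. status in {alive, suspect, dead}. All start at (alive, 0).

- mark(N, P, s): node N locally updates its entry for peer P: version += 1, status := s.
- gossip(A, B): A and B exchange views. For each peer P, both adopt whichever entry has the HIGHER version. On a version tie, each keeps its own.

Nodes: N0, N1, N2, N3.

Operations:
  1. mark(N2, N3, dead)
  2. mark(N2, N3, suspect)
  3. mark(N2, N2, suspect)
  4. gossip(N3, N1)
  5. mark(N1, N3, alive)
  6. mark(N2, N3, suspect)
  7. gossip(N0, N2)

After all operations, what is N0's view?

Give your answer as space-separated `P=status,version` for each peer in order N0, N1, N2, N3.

Op 1: N2 marks N3=dead -> (dead,v1)
Op 2: N2 marks N3=suspect -> (suspect,v2)
Op 3: N2 marks N2=suspect -> (suspect,v1)
Op 4: gossip N3<->N1 -> N3.N0=(alive,v0) N3.N1=(alive,v0) N3.N2=(alive,v0) N3.N3=(alive,v0) | N1.N0=(alive,v0) N1.N1=(alive,v0) N1.N2=(alive,v0) N1.N3=(alive,v0)
Op 5: N1 marks N3=alive -> (alive,v1)
Op 6: N2 marks N3=suspect -> (suspect,v3)
Op 7: gossip N0<->N2 -> N0.N0=(alive,v0) N0.N1=(alive,v0) N0.N2=(suspect,v1) N0.N3=(suspect,v3) | N2.N0=(alive,v0) N2.N1=(alive,v0) N2.N2=(suspect,v1) N2.N3=(suspect,v3)

Answer: N0=alive,0 N1=alive,0 N2=suspect,1 N3=suspect,3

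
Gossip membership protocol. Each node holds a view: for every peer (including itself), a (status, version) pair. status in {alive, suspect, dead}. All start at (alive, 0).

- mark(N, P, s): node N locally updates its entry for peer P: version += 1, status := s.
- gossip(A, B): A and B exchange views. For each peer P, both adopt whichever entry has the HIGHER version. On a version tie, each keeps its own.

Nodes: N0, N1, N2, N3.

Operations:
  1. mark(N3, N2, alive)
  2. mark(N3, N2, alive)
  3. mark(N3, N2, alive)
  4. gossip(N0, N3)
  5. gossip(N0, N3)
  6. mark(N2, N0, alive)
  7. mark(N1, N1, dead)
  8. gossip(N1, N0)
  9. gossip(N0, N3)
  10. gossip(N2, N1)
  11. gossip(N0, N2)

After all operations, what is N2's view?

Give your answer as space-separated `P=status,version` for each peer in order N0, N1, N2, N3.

Op 1: N3 marks N2=alive -> (alive,v1)
Op 2: N3 marks N2=alive -> (alive,v2)
Op 3: N3 marks N2=alive -> (alive,v3)
Op 4: gossip N0<->N3 -> N0.N0=(alive,v0) N0.N1=(alive,v0) N0.N2=(alive,v3) N0.N3=(alive,v0) | N3.N0=(alive,v0) N3.N1=(alive,v0) N3.N2=(alive,v3) N3.N3=(alive,v0)
Op 5: gossip N0<->N3 -> N0.N0=(alive,v0) N0.N1=(alive,v0) N0.N2=(alive,v3) N0.N3=(alive,v0) | N3.N0=(alive,v0) N3.N1=(alive,v0) N3.N2=(alive,v3) N3.N3=(alive,v0)
Op 6: N2 marks N0=alive -> (alive,v1)
Op 7: N1 marks N1=dead -> (dead,v1)
Op 8: gossip N1<->N0 -> N1.N0=(alive,v0) N1.N1=(dead,v1) N1.N2=(alive,v3) N1.N3=(alive,v0) | N0.N0=(alive,v0) N0.N1=(dead,v1) N0.N2=(alive,v3) N0.N3=(alive,v0)
Op 9: gossip N0<->N3 -> N0.N0=(alive,v0) N0.N1=(dead,v1) N0.N2=(alive,v3) N0.N3=(alive,v0) | N3.N0=(alive,v0) N3.N1=(dead,v1) N3.N2=(alive,v3) N3.N3=(alive,v0)
Op 10: gossip N2<->N1 -> N2.N0=(alive,v1) N2.N1=(dead,v1) N2.N2=(alive,v3) N2.N3=(alive,v0) | N1.N0=(alive,v1) N1.N1=(dead,v1) N1.N2=(alive,v3) N1.N3=(alive,v0)
Op 11: gossip N0<->N2 -> N0.N0=(alive,v1) N0.N1=(dead,v1) N0.N2=(alive,v3) N0.N3=(alive,v0) | N2.N0=(alive,v1) N2.N1=(dead,v1) N2.N2=(alive,v3) N2.N3=(alive,v0)

Answer: N0=alive,1 N1=dead,1 N2=alive,3 N3=alive,0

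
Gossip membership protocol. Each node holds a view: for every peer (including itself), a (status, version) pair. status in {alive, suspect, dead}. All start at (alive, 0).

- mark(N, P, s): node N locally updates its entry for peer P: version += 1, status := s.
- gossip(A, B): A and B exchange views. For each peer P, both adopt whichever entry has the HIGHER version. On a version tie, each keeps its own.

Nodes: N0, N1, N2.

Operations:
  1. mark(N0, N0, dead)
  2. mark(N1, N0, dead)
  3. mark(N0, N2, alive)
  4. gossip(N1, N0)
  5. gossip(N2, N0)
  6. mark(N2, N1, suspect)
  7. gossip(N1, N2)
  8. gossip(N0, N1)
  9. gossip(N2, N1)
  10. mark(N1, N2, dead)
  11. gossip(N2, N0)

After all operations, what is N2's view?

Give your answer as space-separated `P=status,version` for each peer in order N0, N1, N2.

Answer: N0=dead,1 N1=suspect,1 N2=alive,1

Derivation:
Op 1: N0 marks N0=dead -> (dead,v1)
Op 2: N1 marks N0=dead -> (dead,v1)
Op 3: N0 marks N2=alive -> (alive,v1)
Op 4: gossip N1<->N0 -> N1.N0=(dead,v1) N1.N1=(alive,v0) N1.N2=(alive,v1) | N0.N0=(dead,v1) N0.N1=(alive,v0) N0.N2=(alive,v1)
Op 5: gossip N2<->N0 -> N2.N0=(dead,v1) N2.N1=(alive,v0) N2.N2=(alive,v1) | N0.N0=(dead,v1) N0.N1=(alive,v0) N0.N2=(alive,v1)
Op 6: N2 marks N1=suspect -> (suspect,v1)
Op 7: gossip N1<->N2 -> N1.N0=(dead,v1) N1.N1=(suspect,v1) N1.N2=(alive,v1) | N2.N0=(dead,v1) N2.N1=(suspect,v1) N2.N2=(alive,v1)
Op 8: gossip N0<->N1 -> N0.N0=(dead,v1) N0.N1=(suspect,v1) N0.N2=(alive,v1) | N1.N0=(dead,v1) N1.N1=(suspect,v1) N1.N2=(alive,v1)
Op 9: gossip N2<->N1 -> N2.N0=(dead,v1) N2.N1=(suspect,v1) N2.N2=(alive,v1) | N1.N0=(dead,v1) N1.N1=(suspect,v1) N1.N2=(alive,v1)
Op 10: N1 marks N2=dead -> (dead,v2)
Op 11: gossip N2<->N0 -> N2.N0=(dead,v1) N2.N1=(suspect,v1) N2.N2=(alive,v1) | N0.N0=(dead,v1) N0.N1=(suspect,v1) N0.N2=(alive,v1)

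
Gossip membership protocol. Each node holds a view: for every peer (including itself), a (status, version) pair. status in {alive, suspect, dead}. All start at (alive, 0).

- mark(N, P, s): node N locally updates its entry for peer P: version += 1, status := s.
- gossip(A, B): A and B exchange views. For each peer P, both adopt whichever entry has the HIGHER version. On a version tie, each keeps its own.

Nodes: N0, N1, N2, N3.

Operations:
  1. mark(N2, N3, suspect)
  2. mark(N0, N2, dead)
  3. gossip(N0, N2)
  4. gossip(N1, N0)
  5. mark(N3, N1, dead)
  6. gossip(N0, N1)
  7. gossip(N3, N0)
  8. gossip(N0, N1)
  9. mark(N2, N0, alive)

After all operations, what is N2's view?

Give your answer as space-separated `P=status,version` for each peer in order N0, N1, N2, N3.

Op 1: N2 marks N3=suspect -> (suspect,v1)
Op 2: N0 marks N2=dead -> (dead,v1)
Op 3: gossip N0<->N2 -> N0.N0=(alive,v0) N0.N1=(alive,v0) N0.N2=(dead,v1) N0.N3=(suspect,v1) | N2.N0=(alive,v0) N2.N1=(alive,v0) N2.N2=(dead,v1) N2.N3=(suspect,v1)
Op 4: gossip N1<->N0 -> N1.N0=(alive,v0) N1.N1=(alive,v0) N1.N2=(dead,v1) N1.N3=(suspect,v1) | N0.N0=(alive,v0) N0.N1=(alive,v0) N0.N2=(dead,v1) N0.N3=(suspect,v1)
Op 5: N3 marks N1=dead -> (dead,v1)
Op 6: gossip N0<->N1 -> N0.N0=(alive,v0) N0.N1=(alive,v0) N0.N2=(dead,v1) N0.N3=(suspect,v1) | N1.N0=(alive,v0) N1.N1=(alive,v0) N1.N2=(dead,v1) N1.N3=(suspect,v1)
Op 7: gossip N3<->N0 -> N3.N0=(alive,v0) N3.N1=(dead,v1) N3.N2=(dead,v1) N3.N3=(suspect,v1) | N0.N0=(alive,v0) N0.N1=(dead,v1) N0.N2=(dead,v1) N0.N3=(suspect,v1)
Op 8: gossip N0<->N1 -> N0.N0=(alive,v0) N0.N1=(dead,v1) N0.N2=(dead,v1) N0.N3=(suspect,v1) | N1.N0=(alive,v0) N1.N1=(dead,v1) N1.N2=(dead,v1) N1.N3=(suspect,v1)
Op 9: N2 marks N0=alive -> (alive,v1)

Answer: N0=alive,1 N1=alive,0 N2=dead,1 N3=suspect,1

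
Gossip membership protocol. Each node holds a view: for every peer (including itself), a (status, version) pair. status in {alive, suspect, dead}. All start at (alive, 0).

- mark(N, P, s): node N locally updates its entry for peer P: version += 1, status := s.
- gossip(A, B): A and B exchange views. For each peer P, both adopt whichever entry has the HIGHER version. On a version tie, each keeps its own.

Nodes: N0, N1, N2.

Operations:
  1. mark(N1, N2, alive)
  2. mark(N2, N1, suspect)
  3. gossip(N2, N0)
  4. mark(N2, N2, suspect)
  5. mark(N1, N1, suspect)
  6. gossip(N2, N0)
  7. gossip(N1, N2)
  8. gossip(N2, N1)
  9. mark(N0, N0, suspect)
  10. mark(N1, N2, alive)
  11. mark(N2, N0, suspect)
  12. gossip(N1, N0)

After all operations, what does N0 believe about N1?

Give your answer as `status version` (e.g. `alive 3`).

Answer: suspect 1

Derivation:
Op 1: N1 marks N2=alive -> (alive,v1)
Op 2: N2 marks N1=suspect -> (suspect,v1)
Op 3: gossip N2<->N0 -> N2.N0=(alive,v0) N2.N1=(suspect,v1) N2.N2=(alive,v0) | N0.N0=(alive,v0) N0.N1=(suspect,v1) N0.N2=(alive,v0)
Op 4: N2 marks N2=suspect -> (suspect,v1)
Op 5: N1 marks N1=suspect -> (suspect,v1)
Op 6: gossip N2<->N0 -> N2.N0=(alive,v0) N2.N1=(suspect,v1) N2.N2=(suspect,v1) | N0.N0=(alive,v0) N0.N1=(suspect,v1) N0.N2=(suspect,v1)
Op 7: gossip N1<->N2 -> N1.N0=(alive,v0) N1.N1=(suspect,v1) N1.N2=(alive,v1) | N2.N0=(alive,v0) N2.N1=(suspect,v1) N2.N2=(suspect,v1)
Op 8: gossip N2<->N1 -> N2.N0=(alive,v0) N2.N1=(suspect,v1) N2.N2=(suspect,v1) | N1.N0=(alive,v0) N1.N1=(suspect,v1) N1.N2=(alive,v1)
Op 9: N0 marks N0=suspect -> (suspect,v1)
Op 10: N1 marks N2=alive -> (alive,v2)
Op 11: N2 marks N0=suspect -> (suspect,v1)
Op 12: gossip N1<->N0 -> N1.N0=(suspect,v1) N1.N1=(suspect,v1) N1.N2=(alive,v2) | N0.N0=(suspect,v1) N0.N1=(suspect,v1) N0.N2=(alive,v2)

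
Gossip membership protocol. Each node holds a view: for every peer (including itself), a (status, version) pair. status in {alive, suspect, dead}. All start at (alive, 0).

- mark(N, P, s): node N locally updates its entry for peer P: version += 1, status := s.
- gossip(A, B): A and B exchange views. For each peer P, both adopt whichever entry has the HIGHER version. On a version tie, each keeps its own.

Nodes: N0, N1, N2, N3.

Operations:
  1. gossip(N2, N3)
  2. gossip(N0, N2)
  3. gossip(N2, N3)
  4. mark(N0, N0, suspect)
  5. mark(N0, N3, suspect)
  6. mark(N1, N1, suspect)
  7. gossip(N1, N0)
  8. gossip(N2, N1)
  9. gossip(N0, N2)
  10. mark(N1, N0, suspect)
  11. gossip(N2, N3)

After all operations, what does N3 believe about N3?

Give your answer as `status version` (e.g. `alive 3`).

Op 1: gossip N2<->N3 -> N2.N0=(alive,v0) N2.N1=(alive,v0) N2.N2=(alive,v0) N2.N3=(alive,v0) | N3.N0=(alive,v0) N3.N1=(alive,v0) N3.N2=(alive,v0) N3.N3=(alive,v0)
Op 2: gossip N0<->N2 -> N0.N0=(alive,v0) N0.N1=(alive,v0) N0.N2=(alive,v0) N0.N3=(alive,v0) | N2.N0=(alive,v0) N2.N1=(alive,v0) N2.N2=(alive,v0) N2.N3=(alive,v0)
Op 3: gossip N2<->N3 -> N2.N0=(alive,v0) N2.N1=(alive,v0) N2.N2=(alive,v0) N2.N3=(alive,v0) | N3.N0=(alive,v0) N3.N1=(alive,v0) N3.N2=(alive,v0) N3.N3=(alive,v0)
Op 4: N0 marks N0=suspect -> (suspect,v1)
Op 5: N0 marks N3=suspect -> (suspect,v1)
Op 6: N1 marks N1=suspect -> (suspect,v1)
Op 7: gossip N1<->N0 -> N1.N0=(suspect,v1) N1.N1=(suspect,v1) N1.N2=(alive,v0) N1.N3=(suspect,v1) | N0.N0=(suspect,v1) N0.N1=(suspect,v1) N0.N2=(alive,v0) N0.N3=(suspect,v1)
Op 8: gossip N2<->N1 -> N2.N0=(suspect,v1) N2.N1=(suspect,v1) N2.N2=(alive,v0) N2.N3=(suspect,v1) | N1.N0=(suspect,v1) N1.N1=(suspect,v1) N1.N2=(alive,v0) N1.N3=(suspect,v1)
Op 9: gossip N0<->N2 -> N0.N0=(suspect,v1) N0.N1=(suspect,v1) N0.N2=(alive,v0) N0.N3=(suspect,v1) | N2.N0=(suspect,v1) N2.N1=(suspect,v1) N2.N2=(alive,v0) N2.N3=(suspect,v1)
Op 10: N1 marks N0=suspect -> (suspect,v2)
Op 11: gossip N2<->N3 -> N2.N0=(suspect,v1) N2.N1=(suspect,v1) N2.N2=(alive,v0) N2.N3=(suspect,v1) | N3.N0=(suspect,v1) N3.N1=(suspect,v1) N3.N2=(alive,v0) N3.N3=(suspect,v1)

Answer: suspect 1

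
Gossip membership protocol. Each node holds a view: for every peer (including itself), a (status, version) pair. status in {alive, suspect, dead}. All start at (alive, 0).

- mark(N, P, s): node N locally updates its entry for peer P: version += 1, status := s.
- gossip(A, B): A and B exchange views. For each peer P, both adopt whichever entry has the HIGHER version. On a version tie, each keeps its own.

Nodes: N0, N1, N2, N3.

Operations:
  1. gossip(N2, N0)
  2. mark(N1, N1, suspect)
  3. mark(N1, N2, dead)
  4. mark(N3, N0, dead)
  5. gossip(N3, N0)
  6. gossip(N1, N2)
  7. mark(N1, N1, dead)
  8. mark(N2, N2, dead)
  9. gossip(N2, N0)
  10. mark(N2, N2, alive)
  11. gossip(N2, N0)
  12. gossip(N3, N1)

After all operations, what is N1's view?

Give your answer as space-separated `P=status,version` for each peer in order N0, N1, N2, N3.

Op 1: gossip N2<->N0 -> N2.N0=(alive,v0) N2.N1=(alive,v0) N2.N2=(alive,v0) N2.N3=(alive,v0) | N0.N0=(alive,v0) N0.N1=(alive,v0) N0.N2=(alive,v0) N0.N3=(alive,v0)
Op 2: N1 marks N1=suspect -> (suspect,v1)
Op 3: N1 marks N2=dead -> (dead,v1)
Op 4: N3 marks N0=dead -> (dead,v1)
Op 5: gossip N3<->N0 -> N3.N0=(dead,v1) N3.N1=(alive,v0) N3.N2=(alive,v0) N3.N3=(alive,v0) | N0.N0=(dead,v1) N0.N1=(alive,v0) N0.N2=(alive,v0) N0.N3=(alive,v0)
Op 6: gossip N1<->N2 -> N1.N0=(alive,v0) N1.N1=(suspect,v1) N1.N2=(dead,v1) N1.N3=(alive,v0) | N2.N0=(alive,v0) N2.N1=(suspect,v1) N2.N2=(dead,v1) N2.N3=(alive,v0)
Op 7: N1 marks N1=dead -> (dead,v2)
Op 8: N2 marks N2=dead -> (dead,v2)
Op 9: gossip N2<->N0 -> N2.N0=(dead,v1) N2.N1=(suspect,v1) N2.N2=(dead,v2) N2.N3=(alive,v0) | N0.N0=(dead,v1) N0.N1=(suspect,v1) N0.N2=(dead,v2) N0.N3=(alive,v0)
Op 10: N2 marks N2=alive -> (alive,v3)
Op 11: gossip N2<->N0 -> N2.N0=(dead,v1) N2.N1=(suspect,v1) N2.N2=(alive,v3) N2.N3=(alive,v0) | N0.N0=(dead,v1) N0.N1=(suspect,v1) N0.N2=(alive,v3) N0.N3=(alive,v0)
Op 12: gossip N3<->N1 -> N3.N0=(dead,v1) N3.N1=(dead,v2) N3.N2=(dead,v1) N3.N3=(alive,v0) | N1.N0=(dead,v1) N1.N1=(dead,v2) N1.N2=(dead,v1) N1.N3=(alive,v0)

Answer: N0=dead,1 N1=dead,2 N2=dead,1 N3=alive,0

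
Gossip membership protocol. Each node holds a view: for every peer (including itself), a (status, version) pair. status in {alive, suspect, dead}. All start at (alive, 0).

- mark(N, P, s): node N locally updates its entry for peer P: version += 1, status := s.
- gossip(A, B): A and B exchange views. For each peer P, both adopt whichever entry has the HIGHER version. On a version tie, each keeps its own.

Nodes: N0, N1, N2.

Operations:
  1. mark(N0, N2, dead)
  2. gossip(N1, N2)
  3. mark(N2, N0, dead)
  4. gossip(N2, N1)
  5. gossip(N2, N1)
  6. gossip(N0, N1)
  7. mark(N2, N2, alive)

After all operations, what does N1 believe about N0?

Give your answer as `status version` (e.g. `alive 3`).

Op 1: N0 marks N2=dead -> (dead,v1)
Op 2: gossip N1<->N2 -> N1.N0=(alive,v0) N1.N1=(alive,v0) N1.N2=(alive,v0) | N2.N0=(alive,v0) N2.N1=(alive,v0) N2.N2=(alive,v0)
Op 3: N2 marks N0=dead -> (dead,v1)
Op 4: gossip N2<->N1 -> N2.N0=(dead,v1) N2.N1=(alive,v0) N2.N2=(alive,v0) | N1.N0=(dead,v1) N1.N1=(alive,v0) N1.N2=(alive,v0)
Op 5: gossip N2<->N1 -> N2.N0=(dead,v1) N2.N1=(alive,v0) N2.N2=(alive,v0) | N1.N0=(dead,v1) N1.N1=(alive,v0) N1.N2=(alive,v0)
Op 6: gossip N0<->N1 -> N0.N0=(dead,v1) N0.N1=(alive,v0) N0.N2=(dead,v1) | N1.N0=(dead,v1) N1.N1=(alive,v0) N1.N2=(dead,v1)
Op 7: N2 marks N2=alive -> (alive,v1)

Answer: dead 1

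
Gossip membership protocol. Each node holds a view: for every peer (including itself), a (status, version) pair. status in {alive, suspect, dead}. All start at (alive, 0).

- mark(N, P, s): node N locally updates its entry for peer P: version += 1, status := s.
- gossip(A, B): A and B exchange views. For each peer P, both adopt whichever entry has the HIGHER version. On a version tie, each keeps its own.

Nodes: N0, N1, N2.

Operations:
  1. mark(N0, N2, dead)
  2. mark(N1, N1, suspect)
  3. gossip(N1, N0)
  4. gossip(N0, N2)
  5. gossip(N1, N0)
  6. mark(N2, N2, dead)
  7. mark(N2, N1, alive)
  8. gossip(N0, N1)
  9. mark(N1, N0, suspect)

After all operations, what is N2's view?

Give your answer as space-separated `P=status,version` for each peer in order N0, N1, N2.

Op 1: N0 marks N2=dead -> (dead,v1)
Op 2: N1 marks N1=suspect -> (suspect,v1)
Op 3: gossip N1<->N0 -> N1.N0=(alive,v0) N1.N1=(suspect,v1) N1.N2=(dead,v1) | N0.N0=(alive,v0) N0.N1=(suspect,v1) N0.N2=(dead,v1)
Op 4: gossip N0<->N2 -> N0.N0=(alive,v0) N0.N1=(suspect,v1) N0.N2=(dead,v1) | N2.N0=(alive,v0) N2.N1=(suspect,v1) N2.N2=(dead,v1)
Op 5: gossip N1<->N0 -> N1.N0=(alive,v0) N1.N1=(suspect,v1) N1.N2=(dead,v1) | N0.N0=(alive,v0) N0.N1=(suspect,v1) N0.N2=(dead,v1)
Op 6: N2 marks N2=dead -> (dead,v2)
Op 7: N2 marks N1=alive -> (alive,v2)
Op 8: gossip N0<->N1 -> N0.N0=(alive,v0) N0.N1=(suspect,v1) N0.N2=(dead,v1) | N1.N0=(alive,v0) N1.N1=(suspect,v1) N1.N2=(dead,v1)
Op 9: N1 marks N0=suspect -> (suspect,v1)

Answer: N0=alive,0 N1=alive,2 N2=dead,2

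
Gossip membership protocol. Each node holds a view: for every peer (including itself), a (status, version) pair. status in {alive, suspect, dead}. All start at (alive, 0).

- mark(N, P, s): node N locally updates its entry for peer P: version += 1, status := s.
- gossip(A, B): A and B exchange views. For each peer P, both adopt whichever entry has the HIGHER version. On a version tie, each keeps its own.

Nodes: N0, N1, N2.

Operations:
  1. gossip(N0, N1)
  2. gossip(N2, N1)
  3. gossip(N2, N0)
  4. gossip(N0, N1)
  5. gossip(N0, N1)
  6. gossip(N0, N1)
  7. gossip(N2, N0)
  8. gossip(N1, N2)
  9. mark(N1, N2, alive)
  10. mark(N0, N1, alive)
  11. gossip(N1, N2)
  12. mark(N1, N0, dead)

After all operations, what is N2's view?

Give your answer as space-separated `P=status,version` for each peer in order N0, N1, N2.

Answer: N0=alive,0 N1=alive,0 N2=alive,1

Derivation:
Op 1: gossip N0<->N1 -> N0.N0=(alive,v0) N0.N1=(alive,v0) N0.N2=(alive,v0) | N1.N0=(alive,v0) N1.N1=(alive,v0) N1.N2=(alive,v0)
Op 2: gossip N2<->N1 -> N2.N0=(alive,v0) N2.N1=(alive,v0) N2.N2=(alive,v0) | N1.N0=(alive,v0) N1.N1=(alive,v0) N1.N2=(alive,v0)
Op 3: gossip N2<->N0 -> N2.N0=(alive,v0) N2.N1=(alive,v0) N2.N2=(alive,v0) | N0.N0=(alive,v0) N0.N1=(alive,v0) N0.N2=(alive,v0)
Op 4: gossip N0<->N1 -> N0.N0=(alive,v0) N0.N1=(alive,v0) N0.N2=(alive,v0) | N1.N0=(alive,v0) N1.N1=(alive,v0) N1.N2=(alive,v0)
Op 5: gossip N0<->N1 -> N0.N0=(alive,v0) N0.N1=(alive,v0) N0.N2=(alive,v0) | N1.N0=(alive,v0) N1.N1=(alive,v0) N1.N2=(alive,v0)
Op 6: gossip N0<->N1 -> N0.N0=(alive,v0) N0.N1=(alive,v0) N0.N2=(alive,v0) | N1.N0=(alive,v0) N1.N1=(alive,v0) N1.N2=(alive,v0)
Op 7: gossip N2<->N0 -> N2.N0=(alive,v0) N2.N1=(alive,v0) N2.N2=(alive,v0) | N0.N0=(alive,v0) N0.N1=(alive,v0) N0.N2=(alive,v0)
Op 8: gossip N1<->N2 -> N1.N0=(alive,v0) N1.N1=(alive,v0) N1.N2=(alive,v0) | N2.N0=(alive,v0) N2.N1=(alive,v0) N2.N2=(alive,v0)
Op 9: N1 marks N2=alive -> (alive,v1)
Op 10: N0 marks N1=alive -> (alive,v1)
Op 11: gossip N1<->N2 -> N1.N0=(alive,v0) N1.N1=(alive,v0) N1.N2=(alive,v1) | N2.N0=(alive,v0) N2.N1=(alive,v0) N2.N2=(alive,v1)
Op 12: N1 marks N0=dead -> (dead,v1)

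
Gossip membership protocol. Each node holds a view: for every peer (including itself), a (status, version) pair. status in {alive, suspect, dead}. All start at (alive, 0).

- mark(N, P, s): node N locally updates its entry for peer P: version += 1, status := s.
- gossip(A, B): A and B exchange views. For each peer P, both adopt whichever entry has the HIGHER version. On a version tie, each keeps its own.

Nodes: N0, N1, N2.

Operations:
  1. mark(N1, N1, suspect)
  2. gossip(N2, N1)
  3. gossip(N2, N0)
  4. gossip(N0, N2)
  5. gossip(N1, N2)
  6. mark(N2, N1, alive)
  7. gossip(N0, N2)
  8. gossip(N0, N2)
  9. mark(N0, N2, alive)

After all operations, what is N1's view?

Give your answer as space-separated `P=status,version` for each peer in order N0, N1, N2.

Op 1: N1 marks N1=suspect -> (suspect,v1)
Op 2: gossip N2<->N1 -> N2.N0=(alive,v0) N2.N1=(suspect,v1) N2.N2=(alive,v0) | N1.N0=(alive,v0) N1.N1=(suspect,v1) N1.N2=(alive,v0)
Op 3: gossip N2<->N0 -> N2.N0=(alive,v0) N2.N1=(suspect,v1) N2.N2=(alive,v0) | N0.N0=(alive,v0) N0.N1=(suspect,v1) N0.N2=(alive,v0)
Op 4: gossip N0<->N2 -> N0.N0=(alive,v0) N0.N1=(suspect,v1) N0.N2=(alive,v0) | N2.N0=(alive,v0) N2.N1=(suspect,v1) N2.N2=(alive,v0)
Op 5: gossip N1<->N2 -> N1.N0=(alive,v0) N1.N1=(suspect,v1) N1.N2=(alive,v0) | N2.N0=(alive,v0) N2.N1=(suspect,v1) N2.N2=(alive,v0)
Op 6: N2 marks N1=alive -> (alive,v2)
Op 7: gossip N0<->N2 -> N0.N0=(alive,v0) N0.N1=(alive,v2) N0.N2=(alive,v0) | N2.N0=(alive,v0) N2.N1=(alive,v2) N2.N2=(alive,v0)
Op 8: gossip N0<->N2 -> N0.N0=(alive,v0) N0.N1=(alive,v2) N0.N2=(alive,v0) | N2.N0=(alive,v0) N2.N1=(alive,v2) N2.N2=(alive,v0)
Op 9: N0 marks N2=alive -> (alive,v1)

Answer: N0=alive,0 N1=suspect,1 N2=alive,0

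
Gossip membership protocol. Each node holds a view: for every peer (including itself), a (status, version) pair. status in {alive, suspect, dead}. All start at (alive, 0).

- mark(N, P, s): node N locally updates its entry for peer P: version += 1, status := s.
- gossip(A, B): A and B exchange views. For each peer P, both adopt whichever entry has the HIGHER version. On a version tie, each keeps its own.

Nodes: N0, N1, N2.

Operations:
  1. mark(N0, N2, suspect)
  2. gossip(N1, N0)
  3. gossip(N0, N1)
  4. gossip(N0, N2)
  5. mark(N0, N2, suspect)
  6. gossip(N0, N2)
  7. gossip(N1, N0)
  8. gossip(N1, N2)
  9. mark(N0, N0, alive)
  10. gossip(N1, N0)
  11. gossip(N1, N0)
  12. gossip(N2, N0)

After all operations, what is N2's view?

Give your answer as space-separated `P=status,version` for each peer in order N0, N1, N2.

Op 1: N0 marks N2=suspect -> (suspect,v1)
Op 2: gossip N1<->N0 -> N1.N0=(alive,v0) N1.N1=(alive,v0) N1.N2=(suspect,v1) | N0.N0=(alive,v0) N0.N1=(alive,v0) N0.N2=(suspect,v1)
Op 3: gossip N0<->N1 -> N0.N0=(alive,v0) N0.N1=(alive,v0) N0.N2=(suspect,v1) | N1.N0=(alive,v0) N1.N1=(alive,v0) N1.N2=(suspect,v1)
Op 4: gossip N0<->N2 -> N0.N0=(alive,v0) N0.N1=(alive,v0) N0.N2=(suspect,v1) | N2.N0=(alive,v0) N2.N1=(alive,v0) N2.N2=(suspect,v1)
Op 5: N0 marks N2=suspect -> (suspect,v2)
Op 6: gossip N0<->N2 -> N0.N0=(alive,v0) N0.N1=(alive,v0) N0.N2=(suspect,v2) | N2.N0=(alive,v0) N2.N1=(alive,v0) N2.N2=(suspect,v2)
Op 7: gossip N1<->N0 -> N1.N0=(alive,v0) N1.N1=(alive,v0) N1.N2=(suspect,v2) | N0.N0=(alive,v0) N0.N1=(alive,v0) N0.N2=(suspect,v2)
Op 8: gossip N1<->N2 -> N1.N0=(alive,v0) N1.N1=(alive,v0) N1.N2=(suspect,v2) | N2.N0=(alive,v0) N2.N1=(alive,v0) N2.N2=(suspect,v2)
Op 9: N0 marks N0=alive -> (alive,v1)
Op 10: gossip N1<->N0 -> N1.N0=(alive,v1) N1.N1=(alive,v0) N1.N2=(suspect,v2) | N0.N0=(alive,v1) N0.N1=(alive,v0) N0.N2=(suspect,v2)
Op 11: gossip N1<->N0 -> N1.N0=(alive,v1) N1.N1=(alive,v0) N1.N2=(suspect,v2) | N0.N0=(alive,v1) N0.N1=(alive,v0) N0.N2=(suspect,v2)
Op 12: gossip N2<->N0 -> N2.N0=(alive,v1) N2.N1=(alive,v0) N2.N2=(suspect,v2) | N0.N0=(alive,v1) N0.N1=(alive,v0) N0.N2=(suspect,v2)

Answer: N0=alive,1 N1=alive,0 N2=suspect,2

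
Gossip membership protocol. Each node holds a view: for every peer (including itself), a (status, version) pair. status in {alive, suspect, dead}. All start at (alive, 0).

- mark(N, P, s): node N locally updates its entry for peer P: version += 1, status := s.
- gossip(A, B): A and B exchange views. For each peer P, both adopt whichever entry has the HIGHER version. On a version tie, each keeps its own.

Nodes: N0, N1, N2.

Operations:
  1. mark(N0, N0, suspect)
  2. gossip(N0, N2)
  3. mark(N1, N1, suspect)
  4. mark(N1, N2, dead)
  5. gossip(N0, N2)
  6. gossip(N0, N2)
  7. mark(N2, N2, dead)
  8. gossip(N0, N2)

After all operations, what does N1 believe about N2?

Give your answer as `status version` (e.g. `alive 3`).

Op 1: N0 marks N0=suspect -> (suspect,v1)
Op 2: gossip N0<->N2 -> N0.N0=(suspect,v1) N0.N1=(alive,v0) N0.N2=(alive,v0) | N2.N0=(suspect,v1) N2.N1=(alive,v0) N2.N2=(alive,v0)
Op 3: N1 marks N1=suspect -> (suspect,v1)
Op 4: N1 marks N2=dead -> (dead,v1)
Op 5: gossip N0<->N2 -> N0.N0=(suspect,v1) N0.N1=(alive,v0) N0.N2=(alive,v0) | N2.N0=(suspect,v1) N2.N1=(alive,v0) N2.N2=(alive,v0)
Op 6: gossip N0<->N2 -> N0.N0=(suspect,v1) N0.N1=(alive,v0) N0.N2=(alive,v0) | N2.N0=(suspect,v1) N2.N1=(alive,v0) N2.N2=(alive,v0)
Op 7: N2 marks N2=dead -> (dead,v1)
Op 8: gossip N0<->N2 -> N0.N0=(suspect,v1) N0.N1=(alive,v0) N0.N2=(dead,v1) | N2.N0=(suspect,v1) N2.N1=(alive,v0) N2.N2=(dead,v1)

Answer: dead 1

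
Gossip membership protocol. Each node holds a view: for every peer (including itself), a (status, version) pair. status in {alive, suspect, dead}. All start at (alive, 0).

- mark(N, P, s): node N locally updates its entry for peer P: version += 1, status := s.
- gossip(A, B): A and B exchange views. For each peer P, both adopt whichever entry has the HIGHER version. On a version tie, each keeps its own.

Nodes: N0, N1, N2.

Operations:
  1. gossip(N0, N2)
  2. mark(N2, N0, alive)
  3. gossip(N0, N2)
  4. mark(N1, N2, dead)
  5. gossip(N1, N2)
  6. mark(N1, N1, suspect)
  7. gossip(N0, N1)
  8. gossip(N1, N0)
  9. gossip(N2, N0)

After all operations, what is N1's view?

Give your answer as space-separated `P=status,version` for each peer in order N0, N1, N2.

Answer: N0=alive,1 N1=suspect,1 N2=dead,1

Derivation:
Op 1: gossip N0<->N2 -> N0.N0=(alive,v0) N0.N1=(alive,v0) N0.N2=(alive,v0) | N2.N0=(alive,v0) N2.N1=(alive,v0) N2.N2=(alive,v0)
Op 2: N2 marks N0=alive -> (alive,v1)
Op 3: gossip N0<->N2 -> N0.N0=(alive,v1) N0.N1=(alive,v0) N0.N2=(alive,v0) | N2.N0=(alive,v1) N2.N1=(alive,v0) N2.N2=(alive,v0)
Op 4: N1 marks N2=dead -> (dead,v1)
Op 5: gossip N1<->N2 -> N1.N0=(alive,v1) N1.N1=(alive,v0) N1.N2=(dead,v1) | N2.N0=(alive,v1) N2.N1=(alive,v0) N2.N2=(dead,v1)
Op 6: N1 marks N1=suspect -> (suspect,v1)
Op 7: gossip N0<->N1 -> N0.N0=(alive,v1) N0.N1=(suspect,v1) N0.N2=(dead,v1) | N1.N0=(alive,v1) N1.N1=(suspect,v1) N1.N2=(dead,v1)
Op 8: gossip N1<->N0 -> N1.N0=(alive,v1) N1.N1=(suspect,v1) N1.N2=(dead,v1) | N0.N0=(alive,v1) N0.N1=(suspect,v1) N0.N2=(dead,v1)
Op 9: gossip N2<->N0 -> N2.N0=(alive,v1) N2.N1=(suspect,v1) N2.N2=(dead,v1) | N0.N0=(alive,v1) N0.N1=(suspect,v1) N0.N2=(dead,v1)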